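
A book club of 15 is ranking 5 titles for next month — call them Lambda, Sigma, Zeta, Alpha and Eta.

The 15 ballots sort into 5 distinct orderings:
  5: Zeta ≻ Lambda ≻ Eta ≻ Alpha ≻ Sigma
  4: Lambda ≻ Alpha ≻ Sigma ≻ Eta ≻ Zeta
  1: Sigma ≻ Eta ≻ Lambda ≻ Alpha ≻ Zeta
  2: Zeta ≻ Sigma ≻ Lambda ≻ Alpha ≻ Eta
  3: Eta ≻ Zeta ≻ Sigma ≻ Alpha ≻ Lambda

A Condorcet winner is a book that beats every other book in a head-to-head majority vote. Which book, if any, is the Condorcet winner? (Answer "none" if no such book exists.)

none

Head-to-head results (15 members):
Lambda–Sigma: Lambda 9–6.
Lambda vs Zeta: Zeta wins 10–5.
Lambda–Alpha: Lambda 12–3.
Lambda vs Eta: Lambda, 11–4.
Sigma vs Zeta: Zeta, 10–5.
Sigma–Alpha: Alpha 9–6.
Sigma–Eta: Eta 8–7.
Zeta–Alpha: Zeta 10–5.
Zeta vs Eta: Eta, 8–7.
Alpha–Eta: Eta 9–6.
Every book loses at least once (Lambda loses to Zeta; Sigma loses to Lambda; Zeta loses to Eta; Alpha loses to Lambda; Eta loses to Lambda). The majority relation contains the cycle Lambda → Eta → Zeta → Lambda, so there is no Condorcet winner.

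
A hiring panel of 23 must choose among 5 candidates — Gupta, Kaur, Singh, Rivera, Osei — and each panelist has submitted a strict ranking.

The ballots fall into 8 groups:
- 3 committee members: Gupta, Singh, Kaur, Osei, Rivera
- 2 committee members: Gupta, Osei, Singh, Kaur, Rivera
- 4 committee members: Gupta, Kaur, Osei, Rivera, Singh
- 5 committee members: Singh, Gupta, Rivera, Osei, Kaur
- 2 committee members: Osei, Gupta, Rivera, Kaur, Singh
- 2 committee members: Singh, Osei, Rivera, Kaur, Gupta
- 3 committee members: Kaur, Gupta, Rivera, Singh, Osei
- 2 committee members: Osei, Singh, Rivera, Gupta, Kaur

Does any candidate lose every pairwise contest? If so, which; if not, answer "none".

Pairwise majorities:
Gupta vs Kaur: Gupta wins 18–5.
Gupta vs Singh: 3+2+4+2+3 = 14 for Gupta, 9 for Singh — Gupta by 14–9.
Gupta vs Rivera: 19 to 4, Gupta.
Gupta vs Osei: Gupta, 17–6.
Kaur vs Singh: 4+2+3 = 9 for Kaur, 14 for Singh — Singh by 14–9.
Kaur vs Rivera: 3+2+4+3 = 12 for Kaur, 11 for Rivera — Kaur by 12–11.
Kaur vs Osei: Osei, 13–10.
Singh vs Rivera: Singh is ranked higher on 3+2+5+2+2 = 14 ballots, Rivera on 9. Singh wins 14–9.
Singh vs Osei: Singh is ranked higher on 3+5+2+3 = 13 ballots, Osei on 10. Singh wins 13–10.
Rivera vs Osei: 8 to 15, Osei.
Rivera loses to every other candidate — it is the Condorcet loser.

Rivera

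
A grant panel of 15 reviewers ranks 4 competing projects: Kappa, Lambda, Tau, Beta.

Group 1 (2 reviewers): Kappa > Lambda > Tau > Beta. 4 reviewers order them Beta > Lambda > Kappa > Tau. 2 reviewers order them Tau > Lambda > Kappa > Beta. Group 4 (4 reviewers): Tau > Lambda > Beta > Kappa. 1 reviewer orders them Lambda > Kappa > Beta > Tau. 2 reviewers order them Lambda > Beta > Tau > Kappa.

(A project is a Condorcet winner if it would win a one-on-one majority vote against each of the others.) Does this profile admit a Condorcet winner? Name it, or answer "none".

Pairwise majorities:
Kappa–Lambda: Lambda 13–2.
Kappa–Tau: Tau 8–7.
Kappa vs Beta: Beta, 10–5.
Lambda vs Tau: Lambda, 9–6.
Lambda vs Beta: Lambda wins 11–4.
Tau–Beta: Tau 8–7.
Lambda beats each of Kappa, Tau, Beta — Lambda is the Condorcet winner.

Lambda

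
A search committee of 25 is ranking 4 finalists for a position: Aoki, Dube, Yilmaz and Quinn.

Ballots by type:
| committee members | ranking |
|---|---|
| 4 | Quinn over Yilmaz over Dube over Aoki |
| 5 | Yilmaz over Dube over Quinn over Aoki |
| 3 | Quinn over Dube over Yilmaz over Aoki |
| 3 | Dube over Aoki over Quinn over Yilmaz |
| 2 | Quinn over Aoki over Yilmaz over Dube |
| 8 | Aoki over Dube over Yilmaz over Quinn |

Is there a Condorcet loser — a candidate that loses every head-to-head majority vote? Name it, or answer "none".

Pairwise majorities:
Aoki vs Dube: 2+8 = 10 for Aoki, 15 for Dube — Dube by 15–10.
Aoki–Yilmaz: Aoki 13–12.
Aoki vs Quinn: Quinn, 14–11.
Dube–Yilmaz: Dube 14–11.
Dube vs Quinn: Dube is ranked higher on 5+3+8 = 16 ballots, Quinn on 9. Dube wins 16–9.
Yilmaz vs Quinn: Yilmaz wins 13–12.
No candidate is winless: Aoki beats Yilmaz; Dube beats Aoki; Yilmaz beats Quinn; Quinn beats Aoki. There is no Condorcet loser.

none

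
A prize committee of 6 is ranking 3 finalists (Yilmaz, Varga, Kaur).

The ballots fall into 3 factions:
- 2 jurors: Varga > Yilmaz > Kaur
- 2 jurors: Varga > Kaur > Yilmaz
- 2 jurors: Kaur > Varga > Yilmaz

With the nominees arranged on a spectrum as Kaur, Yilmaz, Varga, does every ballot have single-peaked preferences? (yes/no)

Axis positions: Kaur=1, Yilmaz=2, Varga=3.
Faction 1 (peak Varga at position 3): ranking walks positions 3-2-1, expanding outward from the peak — single-peaked.
Faction 2: ranking walks positions 3-1-2; Kaur is ranked above Yilmaz even though Yilmaz lies between Kaur and the peak Varga on the axis — preferences dip and rise again. Not single-peaked.
Faction 3: ranking walks positions 1-3-2; Varga is ranked above Yilmaz even though Yilmaz lies between Varga and the peak Kaur on the axis — preferences dip and rise again. Not single-peaked.
Faction 2 violates single-peakedness, so the profile is not single-peaked on this axis.

no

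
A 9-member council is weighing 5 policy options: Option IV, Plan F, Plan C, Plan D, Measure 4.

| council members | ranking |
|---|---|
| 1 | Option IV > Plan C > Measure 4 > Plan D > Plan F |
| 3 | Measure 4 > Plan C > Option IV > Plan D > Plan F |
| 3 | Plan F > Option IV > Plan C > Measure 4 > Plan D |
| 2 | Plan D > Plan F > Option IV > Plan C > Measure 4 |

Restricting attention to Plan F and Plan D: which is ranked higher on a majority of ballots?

Plan D

Ballots ranking Plan F above Plan D: 3.
Ballots ranking Plan D above Plan F: 9 − 3 = 6.
Plan D wins the head-to-head 6–3.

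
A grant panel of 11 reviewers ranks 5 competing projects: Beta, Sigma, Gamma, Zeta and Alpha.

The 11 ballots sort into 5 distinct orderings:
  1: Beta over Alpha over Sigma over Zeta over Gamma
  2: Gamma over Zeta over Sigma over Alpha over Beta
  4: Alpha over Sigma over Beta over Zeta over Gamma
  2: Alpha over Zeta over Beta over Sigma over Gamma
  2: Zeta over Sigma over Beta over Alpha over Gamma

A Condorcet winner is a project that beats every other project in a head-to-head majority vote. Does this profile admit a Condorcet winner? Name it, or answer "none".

Alpha

Pairwise majorities:
Beta–Sigma: Sigma 8–3.
Beta vs Gamma: Beta, 9–2.
Beta vs Zeta: Zeta, 6–5.
Beta vs Alpha: Alpha wins 8–3.
Sigma vs Gamma: Sigma wins 9–2.
Sigma–Zeta: Zeta 6–5.
Sigma vs Alpha: Alpha, 7–4.
Gamma–Zeta: Zeta 9–2.
Gamma–Alpha: Alpha 9–2.
Zeta vs Alpha: Alpha wins 7–4.
Alpha defeats every rival head-to-head and is the Condorcet winner.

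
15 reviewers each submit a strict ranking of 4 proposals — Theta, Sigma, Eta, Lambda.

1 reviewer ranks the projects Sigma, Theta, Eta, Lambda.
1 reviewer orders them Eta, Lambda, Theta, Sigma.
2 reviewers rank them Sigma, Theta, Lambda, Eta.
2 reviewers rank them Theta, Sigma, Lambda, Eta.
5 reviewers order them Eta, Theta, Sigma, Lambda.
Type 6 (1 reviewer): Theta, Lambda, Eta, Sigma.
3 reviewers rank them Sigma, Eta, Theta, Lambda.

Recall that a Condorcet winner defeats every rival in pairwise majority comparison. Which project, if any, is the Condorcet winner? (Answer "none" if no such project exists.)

Pairwise majorities:
Theta vs Sigma: Theta wins 9–6.
Theta vs Eta: Eta, 9–6.
Theta vs Lambda: 14 to 1, Theta.
Sigma vs Eta: Sigma is ranked higher on 1+2+2+3 = 8 ballots, Eta on 7. Sigma wins 8–7.
Sigma vs Lambda: Sigma is ranked higher on 1+2+2+5+3 = 13 ballots, Lambda on 2. Sigma wins 13–2.
Eta vs Lambda: Eta wins 10–5.
Each project drops at least one matchup (Theta loses to Eta; Sigma loses to Theta; Eta loses to Sigma; Lambda loses to Theta); the cycle Theta > Sigma > Eta > Theta rules out a Condorcet winner.

none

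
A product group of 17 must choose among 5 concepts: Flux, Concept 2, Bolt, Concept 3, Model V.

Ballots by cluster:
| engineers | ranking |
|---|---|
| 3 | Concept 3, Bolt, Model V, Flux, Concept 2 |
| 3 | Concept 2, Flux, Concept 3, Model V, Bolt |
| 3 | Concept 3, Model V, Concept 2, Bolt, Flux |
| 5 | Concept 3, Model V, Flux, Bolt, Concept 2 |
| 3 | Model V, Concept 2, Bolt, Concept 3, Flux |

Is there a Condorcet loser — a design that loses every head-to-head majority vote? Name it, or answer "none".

Pairwise majorities:
Flux vs Concept 2: Flux is ranked higher on 3+5 = 8 ballots, Concept 2 on 9. Concept 2 wins 9–8.
Flux vs Bolt: 8 to 9, Bolt.
Flux vs Concept 3: Concept 3 wins 14–3.
Flux vs Model V: Model V wins 14–3.
Concept 2 vs Bolt: 3+3+3 = 9 for Concept 2, 8 for Bolt — Concept 2 by 9–8.
Concept 2 vs Concept 3: Concept 3, 11–6.
Concept 2–Model V: Model V 14–3.
Bolt vs Concept 3: Bolt is ranked higher on 3 ballots, Concept 3 on 14. Concept 3 wins 14–3.
Bolt vs Model V: Bolt is ranked higher on 3 ballots, Model V on 14. Model V wins 14–3.
Concept 3 vs Model V: Concept 3 wins 14–3.
Only Flux has no wins; Flux is the Condorcet loser.

Flux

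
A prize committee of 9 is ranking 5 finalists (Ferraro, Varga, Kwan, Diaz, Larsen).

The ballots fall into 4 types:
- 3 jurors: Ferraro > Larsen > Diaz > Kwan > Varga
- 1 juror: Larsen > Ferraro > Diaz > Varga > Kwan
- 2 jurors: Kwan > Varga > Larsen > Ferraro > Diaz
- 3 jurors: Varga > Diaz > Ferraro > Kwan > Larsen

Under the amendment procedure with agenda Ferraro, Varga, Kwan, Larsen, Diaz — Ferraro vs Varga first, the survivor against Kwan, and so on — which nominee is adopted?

Round 1: Ferraro vs Varga — 4–5, Varga advances.
Round 2: Varga vs Kwan — 4–5, Kwan advances.
Round 3: Kwan vs Larsen — 5–4, Kwan advances.
Round 4: Kwan vs Diaz — 2–7, Diaz advances.
The agenda winner is Diaz.

Diaz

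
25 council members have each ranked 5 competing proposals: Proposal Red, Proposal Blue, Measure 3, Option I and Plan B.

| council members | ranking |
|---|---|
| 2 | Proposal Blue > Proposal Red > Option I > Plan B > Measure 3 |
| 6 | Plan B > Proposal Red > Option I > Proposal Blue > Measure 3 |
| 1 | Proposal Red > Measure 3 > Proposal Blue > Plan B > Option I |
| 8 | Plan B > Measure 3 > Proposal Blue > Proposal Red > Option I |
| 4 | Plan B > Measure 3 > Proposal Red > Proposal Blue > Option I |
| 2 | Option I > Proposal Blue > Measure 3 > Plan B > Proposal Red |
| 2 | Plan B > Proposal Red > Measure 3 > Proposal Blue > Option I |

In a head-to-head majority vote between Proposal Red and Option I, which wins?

Ballots ranking Proposal Red above Option I: 2 + 6 + 1 + 8 + 4 + 2 = 23.
Ballots ranking Option I above Proposal Red: 25 − 23 = 2.
Proposal Red wins the head-to-head 23–2.

Proposal Red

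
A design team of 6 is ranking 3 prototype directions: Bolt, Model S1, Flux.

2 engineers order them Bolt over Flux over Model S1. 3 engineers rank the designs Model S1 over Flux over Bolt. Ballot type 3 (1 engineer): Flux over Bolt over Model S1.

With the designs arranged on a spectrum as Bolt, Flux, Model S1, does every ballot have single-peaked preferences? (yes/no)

Axis positions: Bolt=1, Flux=2, Model S1=3.
Ballot type 1 (peak Bolt at position 1): ranking walks positions 1-2-3, expanding outward from the peak — single-peaked.
Ballot type 2 (peak Model S1 at position 3): ranking walks positions 3-2-1, expanding outward from the peak — single-peaked.
Ballot type 3 (peak Flux at position 2): ranking walks positions 2-1-3, expanding outward from the peak — single-peaked.
Every ranking is single-peaked on this axis.

yes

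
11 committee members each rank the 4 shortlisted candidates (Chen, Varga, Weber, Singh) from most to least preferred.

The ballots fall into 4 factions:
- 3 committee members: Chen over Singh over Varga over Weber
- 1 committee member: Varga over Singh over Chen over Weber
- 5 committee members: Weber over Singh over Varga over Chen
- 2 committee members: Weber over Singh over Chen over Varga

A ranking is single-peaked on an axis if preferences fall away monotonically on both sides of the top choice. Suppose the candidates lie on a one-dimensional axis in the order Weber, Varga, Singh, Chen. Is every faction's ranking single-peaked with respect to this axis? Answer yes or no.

no

Axis positions: Weber=1, Varga=2, Singh=3, Chen=4.
Faction 1 (peak Chen at position 4): ranking walks positions 4-3-2-1, expanding outward from the peak — single-peaked.
Faction 2 (peak Varga at position 2): ranking walks positions 2-3-4-1, expanding outward from the peak — single-peaked.
Faction 3: ranking walks positions 1-3-2-4; Singh is ranked above Varga even though Varga lies between Singh and the peak Weber on the axis — preferences dip and rise again. Not single-peaked.
Faction 4: ranking walks positions 1-3-4-2; Singh is ranked above Varga even though Varga lies between Singh and the peak Weber on the axis — preferences dip and rise again. Not single-peaked.
Faction 3 violates single-peakedness, so the profile is not single-peaked on this axis.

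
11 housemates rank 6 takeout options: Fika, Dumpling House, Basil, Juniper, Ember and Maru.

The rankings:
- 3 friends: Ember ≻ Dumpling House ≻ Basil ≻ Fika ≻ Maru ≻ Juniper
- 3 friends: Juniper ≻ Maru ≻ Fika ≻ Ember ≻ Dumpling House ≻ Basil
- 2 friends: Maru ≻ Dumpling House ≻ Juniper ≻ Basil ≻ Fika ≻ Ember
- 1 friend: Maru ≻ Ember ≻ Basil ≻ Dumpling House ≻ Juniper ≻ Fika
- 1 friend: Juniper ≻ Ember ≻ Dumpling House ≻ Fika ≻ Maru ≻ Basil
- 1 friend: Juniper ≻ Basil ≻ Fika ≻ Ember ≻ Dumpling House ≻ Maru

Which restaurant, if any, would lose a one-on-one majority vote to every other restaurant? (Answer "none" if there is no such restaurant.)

Head-to-head results (11 friends):
Fika vs Dumpling House: Dumpling House, 7–4.
Fika vs Basil: Fika preferred on 3+1 = 4 ballots; Basil wins 7–4.
Fika vs Juniper: Juniper wins 8–3.
Fika vs Ember: 6 to 5, Fika.
Fika vs Maru: Fika preferred on 3+1+1 = 5 ballots; Maru wins 6–5.
Dumpling House vs Basil: Dumpling House wins 9–2.
Dumpling House vs Juniper: Dumpling House, 6–5.
Dumpling House vs Ember: 2 for Dumpling House, 9 for Ember — Ember by 9–2.
Dumpling House vs Maru: Maru wins 6–5.
Basil vs Juniper: Juniper, 7–4.
Basil vs Ember: 3 to 8, Ember.
Basil vs Maru: Maru, 7–4.
Juniper vs Ember: 7 to 4, Juniper.
Juniper vs Maru: Juniper is ranked higher on 3+1+1 = 5 ballots, Maru on 6. Maru wins 6–5.
Ember vs Maru: 3+1+1 = 5 for Ember, 6 for Maru — Maru by 6–5.
No restaurant is winless: Fika beats Ember; Dumpling House beats Fika; Basil beats Fika; Juniper beats Fika; Ember beats Dumpling House; Maru beats Fika. There is no Condorcet loser.

none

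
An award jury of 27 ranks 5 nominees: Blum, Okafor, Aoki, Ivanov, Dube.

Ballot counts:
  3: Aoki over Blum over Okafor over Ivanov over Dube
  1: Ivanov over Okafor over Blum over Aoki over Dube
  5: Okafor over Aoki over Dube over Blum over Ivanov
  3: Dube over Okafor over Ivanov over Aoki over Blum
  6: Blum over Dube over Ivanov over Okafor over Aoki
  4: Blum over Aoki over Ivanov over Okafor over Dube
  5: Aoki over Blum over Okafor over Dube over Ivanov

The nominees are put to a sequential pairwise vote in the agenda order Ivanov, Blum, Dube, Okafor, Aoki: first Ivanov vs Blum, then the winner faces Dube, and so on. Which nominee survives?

Aoki

Round 1: Ivanov vs Blum — 4–23, Blum advances.
Round 2: Blum vs Dube — 19–8, Blum advances.
Round 3: Blum vs Okafor — 18–9, Blum advances.
Round 4: Blum vs Aoki — 11–16, Aoki advances.
The agenda winner is Aoki.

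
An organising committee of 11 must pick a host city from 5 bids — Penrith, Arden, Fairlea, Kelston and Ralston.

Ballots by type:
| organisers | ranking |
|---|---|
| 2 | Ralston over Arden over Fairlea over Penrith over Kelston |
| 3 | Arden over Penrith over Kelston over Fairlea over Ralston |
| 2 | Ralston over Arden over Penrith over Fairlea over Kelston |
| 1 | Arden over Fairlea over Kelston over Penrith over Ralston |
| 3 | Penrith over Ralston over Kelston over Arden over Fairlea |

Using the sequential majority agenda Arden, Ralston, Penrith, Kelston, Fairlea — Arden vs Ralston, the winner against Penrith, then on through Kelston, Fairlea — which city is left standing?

Penrith

Round 1: Arden vs Ralston — 4–7, Ralston advances.
Round 2: Ralston vs Penrith — 4–7, Penrith advances.
Round 3: Penrith vs Kelston — 10–1, Penrith advances.
Round 4: Penrith vs Fairlea — 8–3, Penrith advances.
Penrith survives the agenda.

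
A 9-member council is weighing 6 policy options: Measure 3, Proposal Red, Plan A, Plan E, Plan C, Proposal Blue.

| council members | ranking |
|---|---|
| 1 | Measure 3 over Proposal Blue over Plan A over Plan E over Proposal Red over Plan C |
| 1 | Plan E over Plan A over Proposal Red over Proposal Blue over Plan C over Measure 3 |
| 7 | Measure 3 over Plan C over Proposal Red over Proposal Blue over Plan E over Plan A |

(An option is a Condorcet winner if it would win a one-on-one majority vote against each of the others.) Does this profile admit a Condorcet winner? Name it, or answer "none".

Measure 3

Pairwise majorities:
Measure 3 vs Proposal Red: Measure 3 preferred on 1+7 = 8 ballots; Measure 3 wins 8–1.
Measure 3 vs Plan A: 8 to 1, Measure 3.
Measure 3 vs Plan E: Measure 3 preferred on 1+7 = 8 ballots; Measure 3 wins 8–1.
Measure 3 vs Plan C: 8 to 1, Measure 3.
Measure 3 vs Proposal Blue: Measure 3 is ranked higher on 1+7 = 8 ballots, Proposal Blue on 1. Measure 3 wins 8–1.
Proposal Red vs Plan A: 7 to 2, Proposal Red.
Proposal Red vs Plan E: Proposal Red is ranked higher on 7 ballots, Plan E on 2. Proposal Red wins 7–2.
Proposal Red vs Plan C: 1+1 = 2 for Proposal Red, 7 for Plan C — Plan C by 7–2.
Proposal Red vs Proposal Blue: Proposal Red is ranked higher on 1+7 = 8 ballots, Proposal Blue on 1. Proposal Red wins 8–1.
Plan A vs Plan E: 1 to 8, Plan E.
Plan A vs Plan C: 1+1 = 2 for Plan A, 7 for Plan C — Plan C by 7–2.
Plan A vs Proposal Blue: 1 to 8, Proposal Blue.
Plan E vs Plan C: 1+1 = 2 for Plan E, 7 for Plan C — Plan C by 7–2.
Plan E vs Proposal Blue: Plan E is ranked higher on 1 ballot, Proposal Blue on 8. Proposal Blue wins 8–1.
Plan C vs Proposal Blue: 7 to 2, Plan C.
Measure 3 wins every pairwise contest, so Measure 3 is the Condorcet winner.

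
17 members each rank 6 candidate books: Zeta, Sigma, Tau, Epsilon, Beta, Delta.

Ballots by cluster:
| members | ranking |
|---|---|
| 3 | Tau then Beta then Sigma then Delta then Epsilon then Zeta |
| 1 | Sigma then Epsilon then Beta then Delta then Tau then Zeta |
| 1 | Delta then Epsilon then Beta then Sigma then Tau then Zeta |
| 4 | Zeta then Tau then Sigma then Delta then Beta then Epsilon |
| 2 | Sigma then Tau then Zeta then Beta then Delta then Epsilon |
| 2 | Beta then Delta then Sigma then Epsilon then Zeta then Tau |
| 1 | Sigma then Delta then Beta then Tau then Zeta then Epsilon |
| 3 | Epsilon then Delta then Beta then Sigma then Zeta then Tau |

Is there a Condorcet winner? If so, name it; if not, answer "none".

Pairwise majorities:
Zeta vs Sigma: 4 for Zeta, 13 for Sigma — Sigma by 13–4.
Zeta vs Tau: 9 to 8, Zeta.
Zeta vs Epsilon: 7 to 10, Epsilon.
Zeta vs Beta: Zeta preferred on 4+2 = 6 ballots; Beta wins 11–6.
Zeta vs Delta: 6 to 11, Delta.
Sigma vs Tau: Sigma is ranked higher on 1+1+2+2+1+3 = 10 ballots, Tau on 7. Sigma wins 10–7.
Sigma vs Epsilon: 13 to 4, Sigma.
Sigma vs Beta: 1+4+2+1 = 8 for Sigma, 9 for Beta — Beta by 9–8.
Sigma vs Delta: 3+1+4+2+1 = 11 for Sigma, 6 for Delta — Sigma by 11–6.
Tau vs Epsilon: Tau is ranked higher on 3+4+2+1 = 10 ballots, Epsilon on 7. Tau wins 10–7.
Tau vs Beta: 9 to 8, Tau.
Tau vs Delta: 3+4+2 = 9 for Tau, 8 for Delta — Tau by 9–8.
Epsilon vs Beta: 5 to 12, Beta.
Epsilon vs Delta: 1+3 = 4 for Epsilon, 13 for Delta — Delta by 13–4.
Beta vs Delta: Beta is ranked higher on 3+1+2+2 = 8 ballots, Delta on 9. Delta wins 9–8.
Every book loses at least once (Zeta loses to Sigma; Sigma loses to Beta; Tau loses to Zeta; Epsilon loses to Sigma; Beta loses to Tau; Delta loses to Sigma). The majority relation contains the cycle Zeta → Tau → Epsilon → Zeta, so there is no Condorcet winner.

none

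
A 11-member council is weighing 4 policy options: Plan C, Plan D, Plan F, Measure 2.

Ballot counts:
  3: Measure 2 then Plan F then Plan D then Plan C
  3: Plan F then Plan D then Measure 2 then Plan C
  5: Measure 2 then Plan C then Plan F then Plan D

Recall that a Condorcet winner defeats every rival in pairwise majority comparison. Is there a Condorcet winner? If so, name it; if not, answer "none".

Pairwise majorities:
Plan C vs Plan D: Plan D wins 6–5.
Plan C vs Plan F: Plan F wins 6–5.
Plan C vs Measure 2: Measure 2, 11–0.
Plan D vs Plan F: Plan F, 11–0.
Plan D vs Measure 2: Measure 2 wins 8–3.
Plan F vs Measure 2: Measure 2 wins 8–3.
Measure 2 defeats every rival head-to-head and is the Condorcet winner.

Measure 2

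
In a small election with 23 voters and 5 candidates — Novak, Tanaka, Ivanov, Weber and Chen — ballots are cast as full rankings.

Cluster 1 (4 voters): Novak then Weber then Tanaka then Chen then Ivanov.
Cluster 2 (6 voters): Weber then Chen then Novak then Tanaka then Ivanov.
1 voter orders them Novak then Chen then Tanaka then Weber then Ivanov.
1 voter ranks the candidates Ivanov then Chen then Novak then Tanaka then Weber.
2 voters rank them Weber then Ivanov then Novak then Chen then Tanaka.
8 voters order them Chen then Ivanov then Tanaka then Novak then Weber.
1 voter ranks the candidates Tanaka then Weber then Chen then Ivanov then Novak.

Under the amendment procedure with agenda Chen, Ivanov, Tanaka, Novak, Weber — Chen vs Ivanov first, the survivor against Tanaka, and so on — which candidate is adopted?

Weber

Round 1: Chen vs Ivanov — 20–3, Chen advances.
Round 2: Chen vs Tanaka — 18–5, Chen advances.
Round 3: Chen vs Novak — 16–7, Chen advances.
Round 4: Chen vs Weber — 10–13, Weber advances.
The agenda winner is Weber.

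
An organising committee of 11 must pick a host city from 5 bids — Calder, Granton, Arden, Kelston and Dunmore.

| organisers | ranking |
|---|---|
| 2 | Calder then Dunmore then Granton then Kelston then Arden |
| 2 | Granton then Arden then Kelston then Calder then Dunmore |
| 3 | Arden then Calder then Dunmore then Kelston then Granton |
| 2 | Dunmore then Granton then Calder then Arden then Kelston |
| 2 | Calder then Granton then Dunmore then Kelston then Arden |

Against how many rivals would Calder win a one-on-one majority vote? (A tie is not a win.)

4

Calder against each rival (11 organisers):
Calder vs Granton: Calder preferred on 2+3+2 = 7 ballots; Calder wins 7–4.
Calder–Arden: Calder 6–5.
Calder vs Kelston: Calder wins 9–2.
Calder vs Dunmore: Calder preferred on 2+2+3+2 = 9 ballots; Calder wins 9–2.
Calder beats Granton, Arden, Kelston, Dunmore — 4 pairwise wins.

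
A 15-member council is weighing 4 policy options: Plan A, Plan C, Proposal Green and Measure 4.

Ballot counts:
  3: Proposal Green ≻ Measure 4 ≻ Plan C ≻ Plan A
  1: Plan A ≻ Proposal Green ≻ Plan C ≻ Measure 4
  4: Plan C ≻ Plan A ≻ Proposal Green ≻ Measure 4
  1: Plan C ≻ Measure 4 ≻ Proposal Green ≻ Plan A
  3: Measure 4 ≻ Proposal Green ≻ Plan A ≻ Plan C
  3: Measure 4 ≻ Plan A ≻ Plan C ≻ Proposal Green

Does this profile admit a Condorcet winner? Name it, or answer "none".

Pairwise majorities:
Plan A vs Plan C: Plan A is ranked higher on 1+3+3 = 7 ballots, Plan C on 8. Plan C wins 8–7.
Plan A vs Proposal Green: Plan A preferred on 1+4+3 = 8 ballots; Plan A wins 8–7.
Plan A vs Measure 4: 1+4 = 5 for Plan A, 10 for Measure 4 — Measure 4 by 10–5.
Plan C vs Proposal Green: Plan C preferred on 4+1+3 = 8 ballots; Plan C wins 8–7.
Plan C vs Measure 4: Plan C is ranked higher on 1+4+1 = 6 ballots, Measure 4 on 9. Measure 4 wins 9–6.
Proposal Green vs Measure 4: Proposal Green is ranked higher on 3+1+4 = 8 ballots, Measure 4 on 7. Proposal Green wins 8–7.
Each option drops at least one matchup (Plan A loses to Plan C; Plan C loses to Measure 4; Proposal Green loses to Plan A; Measure 4 loses to Proposal Green); the cycle Plan A → Proposal Green → Measure 4 → Plan A rules out a Condorcet winner.

none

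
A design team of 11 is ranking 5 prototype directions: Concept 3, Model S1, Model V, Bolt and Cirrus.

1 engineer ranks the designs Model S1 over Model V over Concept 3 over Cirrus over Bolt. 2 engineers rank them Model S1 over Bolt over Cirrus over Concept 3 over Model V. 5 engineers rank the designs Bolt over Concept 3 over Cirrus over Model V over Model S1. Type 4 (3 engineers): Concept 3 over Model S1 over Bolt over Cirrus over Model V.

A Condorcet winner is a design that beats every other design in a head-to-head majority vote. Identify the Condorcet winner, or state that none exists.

Pairwise majorities:
Concept 3 vs Model S1: 5+3 = 8 for Concept 3, 3 for Model S1 — Concept 3 by 8–3.
Concept 3 vs Model V: Concept 3 preferred on 2+5+3 = 10 ballots; Concept 3 wins 10–1.
Concept 3 vs Bolt: 4 to 7, Bolt.
Concept 3 vs Cirrus: Concept 3 is ranked higher on 1+5+3 = 9 ballots, Cirrus on 2. Concept 3 wins 9–2.
Model S1 vs Model V: Model S1 is ranked higher on 1+2+3 = 6 ballots, Model V on 5. Model S1 wins 6–5.
Model S1 vs Bolt: Model S1 preferred on 1+2+3 = 6 ballots; Model S1 wins 6–5.
Model S1 vs Cirrus: Model S1 preferred on 1+2+3 = 6 ballots; Model S1 wins 6–5.
Model V vs Bolt: Model V preferred on 1 ballot; Bolt wins 10–1.
Model V vs Cirrus: 1 for Model V, 10 for Cirrus — Cirrus by 10–1.
Bolt vs Cirrus: 2+5+3 = 10 for Bolt, 1 for Cirrus — Bolt by 10–1.
No design is unbeaten: Concept 3 loses to Bolt; Model S1 loses to Concept 3; Model V loses to Concept 3; Bolt loses to Model S1; Cirrus loses to Concept 3. In particular Concept 3 beats Model S1 beats Bolt beats Concept 3 is a majority cycle — no Condorcet winner exists.

none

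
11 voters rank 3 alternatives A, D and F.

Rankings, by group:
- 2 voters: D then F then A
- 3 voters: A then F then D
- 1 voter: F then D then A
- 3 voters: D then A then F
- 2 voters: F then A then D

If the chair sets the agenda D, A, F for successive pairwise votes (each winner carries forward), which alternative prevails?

F

Round 1: D vs A — 6–5, D advances.
Round 2: D vs F — 5–6, F advances.
F survives the agenda.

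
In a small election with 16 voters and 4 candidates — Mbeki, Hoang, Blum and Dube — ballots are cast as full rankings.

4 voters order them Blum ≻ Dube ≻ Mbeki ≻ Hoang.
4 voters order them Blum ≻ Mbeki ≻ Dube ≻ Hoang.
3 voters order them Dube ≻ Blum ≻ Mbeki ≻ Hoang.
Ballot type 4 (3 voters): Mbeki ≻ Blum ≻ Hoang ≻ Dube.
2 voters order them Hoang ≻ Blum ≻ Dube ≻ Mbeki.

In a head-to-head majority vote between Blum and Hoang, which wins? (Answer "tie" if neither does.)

Ballots ranking Blum above Hoang: 4 + 4 + 3 + 3 = 14.
Ballots ranking Hoang above Blum: 16 − 14 = 2.
Blum wins the head-to-head 14–2.

Blum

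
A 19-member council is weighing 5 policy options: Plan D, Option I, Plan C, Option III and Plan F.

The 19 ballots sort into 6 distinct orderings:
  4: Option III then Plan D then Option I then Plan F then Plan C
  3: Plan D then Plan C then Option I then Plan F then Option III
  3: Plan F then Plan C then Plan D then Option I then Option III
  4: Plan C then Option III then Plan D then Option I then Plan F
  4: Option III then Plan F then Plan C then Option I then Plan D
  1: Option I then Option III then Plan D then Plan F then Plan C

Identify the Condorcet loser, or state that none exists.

none

Head-to-head results (19 council members):
Plan D vs Option I: Plan D preferred on 4+3+3+4 = 14 ballots; Plan D wins 14–5.
Plan D vs Plan C: Plan D is ranked higher on 4+3+1 = 8 ballots, Plan C on 11. Plan C wins 11–8.
Plan D vs Option III: 6 to 13, Option III.
Plan D–Plan F: Plan D 12–7.
Option I vs Plan C: Plan C, 14–5.
Option I vs Option III: Option I is ranked higher on 3+3+1 = 7 ballots, Option III on 12. Option III wins 12–7.
Option I vs Plan F: 12 to 7, Option I.
Plan C vs Option III: 3+3+4 = 10 for Plan C, 9 for Option III — Plan C by 10–9.
Plan C vs Plan F: 3+4 = 7 for Plan C, 12 for Plan F — Plan F by 12–7.
Option III vs Plan F: 13 to 6, Option III.
Every option wins at least one matchup (Plan D beats Option I; Option I beats Plan F; Plan C beats Plan D; Option III beats Plan D; Plan F beats Plan C), so there is no Condorcet loser.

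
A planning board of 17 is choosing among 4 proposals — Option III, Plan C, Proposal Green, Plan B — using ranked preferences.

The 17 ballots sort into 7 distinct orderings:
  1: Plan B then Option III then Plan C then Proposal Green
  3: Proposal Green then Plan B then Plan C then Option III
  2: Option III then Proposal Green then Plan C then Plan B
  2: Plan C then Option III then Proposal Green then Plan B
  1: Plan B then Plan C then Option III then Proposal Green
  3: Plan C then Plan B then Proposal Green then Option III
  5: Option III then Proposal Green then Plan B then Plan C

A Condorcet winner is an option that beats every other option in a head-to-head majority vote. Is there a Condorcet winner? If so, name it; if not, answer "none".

Pairwise majorities:
Option III vs Plan C: 8 to 9, Plan C.
Option III vs Proposal Green: 11 to 6, Option III.
Option III vs Plan B: Option III preferred on 2+2+5 = 9 ballots; Option III wins 9–8.
Plan C vs Proposal Green: 7 to 10, Proposal Green.
Plan C vs Plan B: 2+2+3 = 7 for Plan C, 10 for Plan B — Plan B by 10–7.
Proposal Green vs Plan B: Proposal Green is ranked higher on 3+2+2+5 = 12 ballots, Plan B on 5. Proposal Green wins 12–5.
No option is unbeaten: Option III loses to Plan C; Plan C loses to Proposal Green; Proposal Green loses to Option III; Plan B loses to Option III. In particular Option III beats Proposal Green beats Plan C beats Option III is a majority cycle — no Condorcet winner exists.

none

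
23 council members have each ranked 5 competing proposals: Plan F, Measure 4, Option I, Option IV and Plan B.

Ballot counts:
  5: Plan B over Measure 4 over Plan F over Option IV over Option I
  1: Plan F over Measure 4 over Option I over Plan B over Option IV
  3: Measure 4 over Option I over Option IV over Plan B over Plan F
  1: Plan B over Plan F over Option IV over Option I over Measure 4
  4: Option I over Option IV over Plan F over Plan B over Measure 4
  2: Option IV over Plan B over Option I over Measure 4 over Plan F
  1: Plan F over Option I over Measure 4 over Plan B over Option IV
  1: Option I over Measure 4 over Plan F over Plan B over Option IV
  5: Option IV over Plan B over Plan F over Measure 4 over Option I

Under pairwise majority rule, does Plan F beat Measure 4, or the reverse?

Ballots ranking Plan F above Measure 4: 1 + 1 + 4 + 1 + 5 = 12.
Ballots ranking Measure 4 above Plan F: 23 − 12 = 11.
Plan F wins the head-to-head 12–11.

Plan F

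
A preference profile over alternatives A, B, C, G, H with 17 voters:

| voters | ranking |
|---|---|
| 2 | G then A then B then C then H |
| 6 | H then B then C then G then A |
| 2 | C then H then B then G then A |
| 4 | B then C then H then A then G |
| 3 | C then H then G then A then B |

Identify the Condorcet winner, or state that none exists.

none

Check each pair by majority over 17 ballots:
A vs B: B wins 12–5.
A vs C: 2 to 15, C.
A vs G: G wins 13–4.
A vs H: A preferred on 2 ballots; H wins 15–2.
B vs C: B wins 12–5.
B vs G: B, 12–5.
B vs H: H wins 11–6.
C vs G: 6+2+4+3 = 15 for C, 2 for G — C by 15–2.
C–H: C 11–6.
G vs H: G is ranked higher on 2 ballots, H on 15. H wins 15–2.
Every alternative loses at least once (A loses to B; B loses to H; C loses to B; G loses to B; H loses to C). The majority relation contains the cycle B → C → H → B, so there is no Condorcet winner.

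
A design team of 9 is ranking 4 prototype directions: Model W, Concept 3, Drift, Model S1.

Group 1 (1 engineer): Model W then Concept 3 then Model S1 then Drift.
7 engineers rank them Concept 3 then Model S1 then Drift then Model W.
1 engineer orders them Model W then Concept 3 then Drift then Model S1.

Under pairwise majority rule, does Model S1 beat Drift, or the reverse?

Model S1

Ballots ranking Model S1 above Drift: 1 + 7 = 8.
Ballots ranking Drift above Model S1: 9 − 8 = 1.
Model S1 wins the head-to-head 8–1.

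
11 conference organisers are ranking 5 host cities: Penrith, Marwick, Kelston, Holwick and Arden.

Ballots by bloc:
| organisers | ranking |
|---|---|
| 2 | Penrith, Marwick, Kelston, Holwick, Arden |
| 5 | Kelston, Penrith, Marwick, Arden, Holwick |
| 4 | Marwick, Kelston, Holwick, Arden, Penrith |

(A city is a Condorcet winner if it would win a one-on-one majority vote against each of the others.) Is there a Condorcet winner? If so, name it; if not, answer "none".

none

Head-to-head results (11 organisers):
Penrith vs Marwick: 7 to 4, Penrith.
Penrith vs Kelston: Kelston wins 9–2.
Penrith vs Holwick: Penrith, 7–4.
Penrith–Arden: Penrith 7–4.
Marwick–Kelston: Marwick 6–5.
Marwick–Holwick: Marwick 11–0.
Marwick–Arden: Marwick 11–0.
Kelston vs Holwick: Kelston wins 11–0.
Kelston–Arden: Kelston 11–0.
Holwick vs Arden: Holwick is ranked higher on 2+4 = 6 ballots, Arden on 5. Holwick wins 6–5.
No city is unbeaten: Penrith loses to Kelston; Marwick loses to Penrith; Kelston loses to Marwick; Holwick loses to Penrith; Arden loses to Penrith. In particular Penrith > Marwick > Kelston > Penrith is a majority cycle — no Condorcet winner exists.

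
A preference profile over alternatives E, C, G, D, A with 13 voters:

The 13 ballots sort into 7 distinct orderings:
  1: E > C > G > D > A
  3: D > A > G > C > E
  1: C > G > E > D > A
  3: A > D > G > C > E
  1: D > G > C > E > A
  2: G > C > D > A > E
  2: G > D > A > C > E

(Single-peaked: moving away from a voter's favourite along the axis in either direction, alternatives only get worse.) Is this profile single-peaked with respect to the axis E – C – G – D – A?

Axis positions: E=1, C=2, G=3, D=4, A=5.
Group 1 (peak E at position 1): ranking walks positions 1-2-3-4-5, expanding outward from the peak — single-peaked.
Group 2 (peak D at position 4): ranking walks positions 4-5-3-2-1, expanding outward from the peak — single-peaked.
Group 3 (peak C at position 2): ranking walks positions 2-3-1-4-5, expanding outward from the peak — single-peaked.
Group 4 (peak A at position 5): ranking walks positions 5-4-3-2-1, expanding outward from the peak — single-peaked.
Group 5 (peak D at position 4): ranking walks positions 4-3-2-1-5, expanding outward from the peak — single-peaked.
Group 6 (peak G at position 3): ranking walks positions 3-2-4-5-1, expanding outward from the peak — single-peaked.
Group 7 (peak G at position 3): ranking walks positions 3-4-5-2-1, expanding outward from the peak — single-peaked.
Every ranking is single-peaked on this axis.

yes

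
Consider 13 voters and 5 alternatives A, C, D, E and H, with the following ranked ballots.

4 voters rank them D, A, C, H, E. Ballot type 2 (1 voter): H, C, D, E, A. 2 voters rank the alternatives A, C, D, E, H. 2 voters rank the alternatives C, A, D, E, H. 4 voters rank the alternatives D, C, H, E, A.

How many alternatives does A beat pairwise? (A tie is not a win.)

2

A against each rival (13 voters):
A–C: C 7–6.
A–D: D 9–4.
A vs E: A is ranked higher on 4+2+2 = 8 ballots, E on 5. A wins 8–5.
A vs H: A, 8–5.
A beats E, H; loses to C, D — 2 pairwise wins.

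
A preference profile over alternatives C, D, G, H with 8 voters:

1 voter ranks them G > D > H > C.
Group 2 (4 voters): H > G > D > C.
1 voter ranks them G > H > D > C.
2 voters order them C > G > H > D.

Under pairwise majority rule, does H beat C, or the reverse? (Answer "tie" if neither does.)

Ballots ranking H above C: 1 + 4 + 1 = 6.
Ballots ranking C above H: 8 − 6 = 2.
H wins the head-to-head 6–2.

H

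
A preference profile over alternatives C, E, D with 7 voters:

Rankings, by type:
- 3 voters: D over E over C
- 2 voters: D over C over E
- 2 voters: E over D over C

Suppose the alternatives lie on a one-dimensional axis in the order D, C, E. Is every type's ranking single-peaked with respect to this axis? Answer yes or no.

no

Axis positions: D=1, C=2, E=3.
Type 1: ranking walks positions 1-3-2; E is ranked above C even though C lies between E and the peak D on the axis — preferences dip and rise again. Not single-peaked.
Type 2 (peak D at position 1): ranking walks positions 1-2-3, expanding outward from the peak — single-peaked.
Type 3: ranking walks positions 3-1-2; D is ranked above C even though C lies between D and the peak E on the axis — preferences dip and rise again. Not single-peaked.
Type 1 violates single-peakedness, so the profile is not single-peaked on this axis.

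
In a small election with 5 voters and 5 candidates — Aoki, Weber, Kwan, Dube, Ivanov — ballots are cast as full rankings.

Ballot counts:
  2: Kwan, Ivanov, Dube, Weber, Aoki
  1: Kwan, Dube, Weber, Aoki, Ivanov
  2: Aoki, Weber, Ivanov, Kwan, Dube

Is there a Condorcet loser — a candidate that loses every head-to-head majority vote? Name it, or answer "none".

none

Pairwise majorities:
Aoki vs Weber: Aoki is ranked higher on 2 ballots, Weber on 3. Weber wins 3–2.
Aoki–Kwan: Kwan 3–2.
Aoki vs Dube: Aoki is ranked higher on 2 ballots, Dube on 3. Dube wins 3–2.
Aoki vs Ivanov: Aoki, 3–2.
Weber vs Kwan: 2 for Weber, 3 for Kwan — Kwan by 3–2.
Weber vs Dube: Weber is ranked higher on 2 ballots, Dube on 3. Dube wins 3–2.
Weber vs Ivanov: Weber preferred on 1+2 = 3 ballots; Weber wins 3–2.
Kwan vs Dube: Kwan wins 5–0.
Kwan–Ivanov: Kwan 3–2.
Dube vs Ivanov: Ivanov, 4–1.
Every candidate wins at least one matchup (Aoki beats Ivanov; Weber beats Aoki; Kwan beats Aoki; Dube beats Aoki; Ivanov beats Dube), so there is no Condorcet loser.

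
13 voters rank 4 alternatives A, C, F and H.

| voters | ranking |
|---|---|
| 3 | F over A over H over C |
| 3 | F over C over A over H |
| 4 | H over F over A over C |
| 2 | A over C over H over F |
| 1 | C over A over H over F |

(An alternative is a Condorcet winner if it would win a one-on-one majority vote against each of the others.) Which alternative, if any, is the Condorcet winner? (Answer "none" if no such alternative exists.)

none

Head-to-head results (13 voters):
A vs C: A wins 9–4.
A vs F: F, 10–3.
A vs H: A wins 9–4.
C–F: F 10–3.
C–H: H 7–6.
F vs H: H wins 7–6.
Each alternative drops at least one matchup (A loses to F; C loses to A; F loses to H; H loses to A); the cycle A beats H beats F beats A rules out a Condorcet winner.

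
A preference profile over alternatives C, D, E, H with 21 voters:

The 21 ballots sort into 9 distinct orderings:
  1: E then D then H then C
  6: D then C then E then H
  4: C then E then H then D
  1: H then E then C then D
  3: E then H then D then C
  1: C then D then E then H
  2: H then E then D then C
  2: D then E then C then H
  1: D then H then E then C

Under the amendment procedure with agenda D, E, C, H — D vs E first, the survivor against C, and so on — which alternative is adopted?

Round 1: D vs E — 10–11, E advances.
Round 2: E vs C — 10–11, C advances.
Round 3: C vs H — 13–8, C advances.
The agenda winner is C.

C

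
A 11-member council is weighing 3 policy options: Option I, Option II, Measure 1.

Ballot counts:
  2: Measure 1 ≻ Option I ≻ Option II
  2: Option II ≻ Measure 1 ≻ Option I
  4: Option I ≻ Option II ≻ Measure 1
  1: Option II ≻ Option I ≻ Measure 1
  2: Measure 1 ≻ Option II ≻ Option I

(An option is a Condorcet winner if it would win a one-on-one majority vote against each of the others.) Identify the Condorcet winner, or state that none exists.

Head-to-head results (11 council members):
Option I vs Option II: 2+4 = 6 for Option I, 5 for Option II — Option I by 6–5.
Option I vs Measure 1: 5 to 6, Measure 1.
Option II vs Measure 1: 2+4+1 = 7 for Option II, 4 for Measure 1 — Option II by 7–4.
No option is unbeaten: Option I loses to Measure 1; Option II loses to Option I; Measure 1 loses to Option II. In particular Option I → Option II → Measure 1 → Option I is a majority cycle — no Condorcet winner exists.

none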